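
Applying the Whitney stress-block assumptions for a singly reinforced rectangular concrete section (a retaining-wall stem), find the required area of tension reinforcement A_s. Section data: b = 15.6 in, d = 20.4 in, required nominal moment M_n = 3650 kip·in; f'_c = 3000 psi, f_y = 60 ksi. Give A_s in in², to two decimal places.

From M_n = 0.85 f'_c a b (d − a/2):
a = d − √(d² − 2M_n/(0.85 f'_c b)) = 20.4 − √(20.4² − 2 × 3650/(0.85 × 3 × 15.6)) = 5.147 in.
A_s = 0.85 f'_c a b / f_y = 0.85 × 3 × 5.147 × 15.6 / 60 = 3.412 in².

A_s ≈ 3.41 in²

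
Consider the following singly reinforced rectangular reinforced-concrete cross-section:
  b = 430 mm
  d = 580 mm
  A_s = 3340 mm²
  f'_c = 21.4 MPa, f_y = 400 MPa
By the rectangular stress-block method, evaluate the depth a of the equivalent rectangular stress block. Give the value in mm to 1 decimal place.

T = A_s f_y = 3340 × 400 = 1336000 N = 1336 kN.
Setting C = 0.85 f'_c a b equal to T: a = 1336000/(0.85 × 21.4 × 430) = 170.8 mm.

a ≈ 170.8 mm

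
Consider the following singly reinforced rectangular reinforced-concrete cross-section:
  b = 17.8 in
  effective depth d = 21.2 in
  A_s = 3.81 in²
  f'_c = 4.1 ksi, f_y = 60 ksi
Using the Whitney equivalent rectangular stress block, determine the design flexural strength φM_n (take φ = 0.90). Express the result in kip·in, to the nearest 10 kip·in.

φM_n ≈ 3980 kip·in

T = A_s f_y = 3.81 × 60 = 228.6 kips.
a = T/(0.85 f'_c b) = 228.6/(0.85 × 4.1 × 17.8) = 3.685 in.
M_n = T(d − a/2) = 228.6 × (21.2 − 1.8425) = 4425.1 kip·in.
φM_n = 0.90 × 4425.1 = 3982.6 kip·in.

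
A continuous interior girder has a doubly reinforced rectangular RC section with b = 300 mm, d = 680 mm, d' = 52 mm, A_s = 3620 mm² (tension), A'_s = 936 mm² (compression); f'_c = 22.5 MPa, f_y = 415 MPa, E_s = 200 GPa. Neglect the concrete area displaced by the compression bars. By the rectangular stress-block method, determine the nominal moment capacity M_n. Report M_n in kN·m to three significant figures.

M_n ≈ 893 kN·m

Assume both tension and compression steel yield.
Net tension couple steel: A_s − A'_s = 2684 mm².
a = (A_s − A'_s) f_y / (0.85 f'_c b) = 1113860/(0.85 × 22.5 × 300) = 194.14 mm.
c = a/β₁ = 194.14/0.85 = 228.40 mm; ε'_s = 0.003(c − d')/c = 0.0023 ≥ f_y/E_s = 0.0021, so compression steel does yield.
M_n = (A_s − A'_s) f_y (d − a/2) + A'_s f_y (d − d') = [1113860 × (680 − 97.07) + 388440 × (680 − 52)] × 10⁻⁶ = 649.30 + 243.94 = 893.24 kN·m.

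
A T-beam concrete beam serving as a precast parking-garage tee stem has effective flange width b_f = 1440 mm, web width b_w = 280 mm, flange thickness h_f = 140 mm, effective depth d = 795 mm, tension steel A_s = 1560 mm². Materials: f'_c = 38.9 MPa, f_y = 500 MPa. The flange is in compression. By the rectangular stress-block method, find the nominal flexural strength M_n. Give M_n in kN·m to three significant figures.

M_n ≈ 614 kN·m

Tension: T = A_s f_y = 1560 × 500 = 780000 N.
Try a within the flange: a = T/(0.85 f'_c b_f) = 780000/(0.85 × 38.9 × 1440) = 16.38 mm.
Since a = 16.38 ≤ h_f = 140 mm, the stress block lies entirely in the flange; analyse as a rectangular beam of width b_f.
M_n = T(d − a/2) = 780000 × (795 − 8.19) = 613.71 × 10⁶ N·mm.
M_n = 613.71 kN·m.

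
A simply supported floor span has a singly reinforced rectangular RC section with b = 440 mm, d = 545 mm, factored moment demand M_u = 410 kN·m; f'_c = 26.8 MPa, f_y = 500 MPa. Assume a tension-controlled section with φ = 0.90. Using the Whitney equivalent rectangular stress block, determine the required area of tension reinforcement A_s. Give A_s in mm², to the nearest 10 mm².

A_s ≈ 1820 mm²

M_n = M_u/φ = 410/0.90 = 455.556 kN·m.
With M_n = 0.85 f'_c a b (d − a/2), solve the quadratic for a:
a = d − √(d² − 2M_n/(0.85 f'_c b)) = 545 − √(545² − 2 × 455.556×10⁶/(0.85 × 26.8 × 440)) = 90.99 mm.
A_s = 0.85 f'_c a b / f_y = 0.85 × 26.8 × 90.99 × 440 / 500 = 1824.0 mm².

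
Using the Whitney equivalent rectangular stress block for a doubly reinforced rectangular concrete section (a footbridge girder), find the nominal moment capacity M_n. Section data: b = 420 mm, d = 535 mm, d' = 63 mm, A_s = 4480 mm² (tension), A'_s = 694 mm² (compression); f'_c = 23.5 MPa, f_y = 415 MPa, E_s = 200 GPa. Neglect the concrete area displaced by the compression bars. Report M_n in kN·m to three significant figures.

Assume both tension and compression steel yield.
Net tension couple steel: A_s − A'_s = 3786 mm².
a = (A_s − A'_s) f_y / (0.85 f'_c b) = 1571190/(0.85 × 23.5 × 420) = 187.28 mm.
c = a/β₁ = 187.28/0.85 = 220.33 mm; ε'_s = 0.003(c − d')/c = 0.0021 ≥ f_y/E_s = 0.0021, so compression steel does yield.
M_n = (A_s − A'_s) f_y (d − a/2) + A'_s f_y (d − d') = [1571190 × (535 − 93.64) + 288010 × (535 − 63)] × 10⁻⁶ = 693.46 + 135.94 = 829.40 kN·m.

M_n ≈ 829 kN·m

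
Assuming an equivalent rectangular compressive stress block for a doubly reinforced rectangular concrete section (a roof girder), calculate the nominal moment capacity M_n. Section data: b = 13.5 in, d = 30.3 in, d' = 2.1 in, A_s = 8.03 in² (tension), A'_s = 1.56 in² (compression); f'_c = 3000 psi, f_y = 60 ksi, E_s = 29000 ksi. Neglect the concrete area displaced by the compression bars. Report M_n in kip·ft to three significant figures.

Assume both steels yield.
a = (A_s − A'_s) f_y/(0.85 f'_c b) = (8.03 − 1.56) × 60/(0.85 × 3 × 13.5) = 11.277 in.
c = a/β₁ = 11.277/0.85 = 13.267 in; ε'_s = 0.003(c − d')/c = 0.0025 ≥ ε_y = 0.0021, so the compression steel yields.
M_n = (A_s − A'_s) f_y (d − a/2) + A'_s f_y (d − d') = 388.2 × (30.3 − 5.6385) + 93.6 × (30.3 − 2.1) = 9573.6 + 2639.5 = 12213.1 kip·in = 12213.1/12 = 1017.76 kip·ft.

M_n ≈ 1020 kip·ft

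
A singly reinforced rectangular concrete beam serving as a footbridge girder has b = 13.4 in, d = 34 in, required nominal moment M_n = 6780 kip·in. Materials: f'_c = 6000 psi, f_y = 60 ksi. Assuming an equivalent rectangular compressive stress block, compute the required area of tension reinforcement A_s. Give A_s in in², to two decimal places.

From M_n = 0.85 f'_c a b (d − a/2):
a = d − √(d² − 2M_n/(0.85 f'_c b)) = 34 − √(34² − 2 × 6780/(0.85 × 6 × 13.4)) = 3.055 in.
A_s = 0.85 f'_c a b / f_y = 0.85 × 6 × 3.055 × 13.4 / 60 = 3.480 in².

A_s ≈ 3.48 in²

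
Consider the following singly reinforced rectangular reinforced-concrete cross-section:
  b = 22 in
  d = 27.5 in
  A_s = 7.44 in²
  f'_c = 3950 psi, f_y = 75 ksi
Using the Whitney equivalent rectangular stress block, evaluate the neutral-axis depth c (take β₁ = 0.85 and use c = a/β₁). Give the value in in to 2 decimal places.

T = A_s f_y = 7.44 × 75 = 558 kips.
a = T/(0.85 f'_c b) = 558/(0.85 × 3.95 × 22) = 7.5543 in.
With β₁ = 0.85, c = a/β₁ = 7.5543/0.85 = 8.89 in.

c ≈ 8.89 in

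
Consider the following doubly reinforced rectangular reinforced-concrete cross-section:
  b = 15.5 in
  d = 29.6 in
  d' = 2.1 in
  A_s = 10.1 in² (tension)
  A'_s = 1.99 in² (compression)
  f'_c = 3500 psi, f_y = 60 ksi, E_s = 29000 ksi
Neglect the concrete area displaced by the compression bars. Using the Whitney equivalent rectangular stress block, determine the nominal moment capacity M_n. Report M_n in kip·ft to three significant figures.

M_n ≈ 1260 kip·ft

Assume both steels yield.
a = (A_s − A'_s) f_y/(0.85 f'_c b) = (10.1 − 1.99) × 60/(0.85 × 3.5 × 15.5) = 10.552 in.
c = a/β₁ = 10.552/0.85 = 12.414 in; ε'_s = 0.003(c − d')/c = 0.0025 ≥ ε_y = 0.0021, so the compression steel yields.
M_n = (A_s − A'_s) f_y (d − a/2) + A'_s f_y (d − d') = 486.6 × (29.6 − 5.276) + 119.4 × (29.6 − 2.1) = 11836.1 + 3283.5 = 15119.6 kip·in = 15119.6/12 = 1259.97 kip·ft.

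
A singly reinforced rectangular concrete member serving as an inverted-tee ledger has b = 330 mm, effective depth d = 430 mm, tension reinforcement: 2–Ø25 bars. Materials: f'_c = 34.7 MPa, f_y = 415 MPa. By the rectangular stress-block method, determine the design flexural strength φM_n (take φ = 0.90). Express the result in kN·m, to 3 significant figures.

A_s = 2 × 491 = 982 mm².
T = A_s f_y = 982 × 415 = 407530 N = 407.53 kN.
From C = T: a = T/(0.85 f'_c b) = 407530/(0.85 × 34.7 × 330) = 41.87 mm.
M_n = T(d − a/2) = 407.53 kN × (430 − 20.935) mm = 166.71 kN·m.
φM_n = 0.90 × 166.71 = 150.04 kN·m.

φM_n ≈ 150 kN·m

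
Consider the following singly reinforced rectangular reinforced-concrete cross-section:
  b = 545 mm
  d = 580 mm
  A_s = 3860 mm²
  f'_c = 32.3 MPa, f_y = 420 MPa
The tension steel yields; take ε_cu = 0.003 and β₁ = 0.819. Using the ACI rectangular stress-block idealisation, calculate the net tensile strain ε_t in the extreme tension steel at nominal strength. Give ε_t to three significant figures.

a = A_s f_y/(0.85 f'_c b) = 108.35 mm.
β₁ = 0.819, so c = a/β₁ = 108.35/0.819 = 132.30 mm.
From the linear strain diagram with ε_cu = 0.003: ε_t = 0.003 (d − c)/c = 0.003 × (580 − 132.30)/132.30 = 0.0102.
Since ε_t ≥ 0.005, the section is tension-controlled.

ε_t ≈ 0.0102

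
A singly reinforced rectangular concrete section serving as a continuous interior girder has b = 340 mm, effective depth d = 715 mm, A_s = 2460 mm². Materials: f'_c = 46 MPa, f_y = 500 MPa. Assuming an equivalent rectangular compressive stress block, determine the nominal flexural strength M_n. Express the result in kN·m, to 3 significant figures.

T = A_s f_y = 2460 × 500 = 1230000 N = 1230 kN.
From C = T: a = T/(0.85 f'_c b) = 1230000/(0.85 × 46 × 340) = 92.52 mm.
M_n = T(d − a/2) = 1230 kN × (715 − 46.26) mm = 822.55 kN·m.

M_n ≈ 823 kN·m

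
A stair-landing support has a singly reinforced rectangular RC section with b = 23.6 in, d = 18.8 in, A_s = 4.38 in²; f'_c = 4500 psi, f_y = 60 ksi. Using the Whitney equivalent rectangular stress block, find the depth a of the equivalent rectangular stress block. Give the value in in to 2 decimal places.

a ≈ 2.91 in

T = A_s f_y = 4.38 × 60 = 262.8 kips.
a = T/(0.85 f'_c b) = 262.8/(0.85 × 4.5 × 23.6) = 2.91 in.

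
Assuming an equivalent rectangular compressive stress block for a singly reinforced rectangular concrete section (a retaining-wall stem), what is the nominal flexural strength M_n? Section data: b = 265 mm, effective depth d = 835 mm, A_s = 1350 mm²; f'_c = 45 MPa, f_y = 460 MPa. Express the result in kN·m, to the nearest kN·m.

T = A_s f_y = 1350 × 460 = 621000 N = 621 kN.
From C = T: a = T/(0.85 f'_c b) = 621000/(0.85 × 45 × 265) = 61.27 mm.
M_n = T(d − a/2) = 621 kN × (835 − 30.635) mm = 499.51 kN·m.

M_n ≈ 500 kN·m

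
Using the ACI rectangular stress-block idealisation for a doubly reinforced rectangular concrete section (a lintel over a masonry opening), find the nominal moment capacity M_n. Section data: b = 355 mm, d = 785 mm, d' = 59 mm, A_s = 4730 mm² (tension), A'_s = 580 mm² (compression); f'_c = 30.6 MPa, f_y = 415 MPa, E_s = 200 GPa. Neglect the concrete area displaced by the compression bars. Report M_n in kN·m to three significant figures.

Assume both tension and compression steel yield.
Net tension couple steel: A_s − A'_s = 4150 mm².
a = (A_s − A'_s) f_y / (0.85 f'_c b) = 1722250/(0.85 × 30.6 × 355) = 186.52 mm.
c = a/β₁ = 186.52/0.831 = 224.45 mm; ε'_s = 0.003(c − d')/c = 0.0022 ≥ f_y/E_s = 0.0021, so compression steel does yield.
M_n = (A_s − A'_s) f_y (d − a/2) + A'_s f_y (d − d') = [1722250 × (785 − 93.26) + 240700 × (785 − 59)] × 10⁻⁶ = 1191.35 + 174.75 = 1366.10 kN·m.

M_n ≈ 1370 kN·m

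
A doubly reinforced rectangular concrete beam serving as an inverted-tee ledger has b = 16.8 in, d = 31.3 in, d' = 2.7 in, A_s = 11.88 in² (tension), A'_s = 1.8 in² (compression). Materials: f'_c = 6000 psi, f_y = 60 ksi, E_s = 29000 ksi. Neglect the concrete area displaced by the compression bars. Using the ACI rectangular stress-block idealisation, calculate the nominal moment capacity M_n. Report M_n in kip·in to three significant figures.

Assume both steels yield.
a = (A_s − A'_s) f_y/(0.85 f'_c b) = (11.88 − 1.8) × 60/(0.85 × 6 × 16.8) = 7.059 in.
c = a/β₁ = 7.059/0.75 = 9.412 in; ε'_s = 0.003(c − d')/c = 0.0021 ≥ ε_y = 0.0021, so the compression steel yields.
M_n = (A_s − A'_s) f_y (d − a/2) + A'_s f_y (d − d') = 604.8 × (31.3 − 3.5295) + 108 × (31.3 − 2.7) = 16795.6 + 3088.8 = 19884.4 kip·in.

M_n ≈ 19900 kip·in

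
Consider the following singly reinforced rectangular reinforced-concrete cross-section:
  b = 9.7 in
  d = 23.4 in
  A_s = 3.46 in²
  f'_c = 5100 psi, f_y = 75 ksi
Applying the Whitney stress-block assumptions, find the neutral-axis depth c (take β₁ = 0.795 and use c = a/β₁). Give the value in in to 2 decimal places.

T = A_s f_y = 3.46 × 75 = 259.5 kips.
a = T/(0.85 f'_c b) = 259.5/(0.85 × 5.1 × 9.7) = 6.1713 in.
With β₁ = 0.795, c = a/β₁ = 6.1713/0.795 = 7.76 in.

c ≈ 7.76 in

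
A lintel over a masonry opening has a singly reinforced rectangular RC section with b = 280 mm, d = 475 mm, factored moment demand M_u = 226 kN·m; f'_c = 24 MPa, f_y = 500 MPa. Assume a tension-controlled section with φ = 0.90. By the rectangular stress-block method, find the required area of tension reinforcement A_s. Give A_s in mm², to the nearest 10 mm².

M_n = M_u/φ = 226/0.90 = 251.111 kN·m.
With M_n = 0.85 f'_c a b (d − a/2), solve the quadratic for a:
a = d − √(d² − 2M_n/(0.85 f'_c b)) = 475 − √(475² − 2 × 251.111×10⁶/(0.85 × 24 × 280)) = 103.92 mm.
A_s = 0.85 f'_c a b / f_y = 0.85 × 24 × 103.92 × 280 / 500 = 1187.2 mm².

A_s ≈ 1190 mm²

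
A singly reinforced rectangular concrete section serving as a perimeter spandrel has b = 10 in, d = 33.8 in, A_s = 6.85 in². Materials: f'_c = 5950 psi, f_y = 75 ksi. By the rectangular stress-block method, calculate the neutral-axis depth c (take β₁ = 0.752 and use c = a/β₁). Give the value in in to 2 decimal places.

T = A_s f_y = 6.85 × 75 = 513.75 kips.
a = T/(0.85 f'_c b) = 513.75/(0.85 × 5.95 × 10) = 10.1582 in.
With β₁ = 0.752, c = a/β₁ = 10.1582/0.752 = 13.51 in.

c ≈ 13.51 in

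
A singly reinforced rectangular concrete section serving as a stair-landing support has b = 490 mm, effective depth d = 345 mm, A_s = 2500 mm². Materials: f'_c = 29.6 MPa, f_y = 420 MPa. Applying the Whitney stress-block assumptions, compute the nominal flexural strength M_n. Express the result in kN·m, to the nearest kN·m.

T = A_s f_y = 2500 × 420 = 1050000 N = 1050 kN.
From C = T: a = T/(0.85 f'_c b) = 1050000/(0.85 × 29.6 × 490) = 85.17 mm.
M_n = T(d − a/2) = 1050 kN × (345 − 42.585) mm = 317.54 kN·m.

M_n ≈ 318 kN·m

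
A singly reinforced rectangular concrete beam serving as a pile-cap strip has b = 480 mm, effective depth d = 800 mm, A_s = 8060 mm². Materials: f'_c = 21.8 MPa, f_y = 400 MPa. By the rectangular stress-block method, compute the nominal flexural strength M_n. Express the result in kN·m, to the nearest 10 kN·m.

T = A_s f_y = 8060 × 400 = 3224000 N = 3224 kN.
From C = T: a = T/(0.85 f'_c b) = 3224000/(0.85 × 21.8 × 480) = 362.48 mm.
M_n = T(d − a/2) = 3224 kN × (800 − 181.24) mm = 1994.88 kN·m.

M_n ≈ 1990 kN·m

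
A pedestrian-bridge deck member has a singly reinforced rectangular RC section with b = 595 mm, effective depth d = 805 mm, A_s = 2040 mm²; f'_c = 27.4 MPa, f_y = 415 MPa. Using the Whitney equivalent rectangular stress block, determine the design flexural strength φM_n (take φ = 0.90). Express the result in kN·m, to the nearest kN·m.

φM_n ≈ 590 kN·m

T = A_s f_y = 2040 × 415 = 846600 N = 846.6 kN.
From C = T: a = T/(0.85 f'_c b) = 846600/(0.85 × 27.4 × 595) = 61.09 mm.
M_n = T(d − a/2) = 846.6 kN × (805 − 30.545) mm = 655.65 kN·m.
φM_n = 0.90 × 655.65 = 590.09 kN·m.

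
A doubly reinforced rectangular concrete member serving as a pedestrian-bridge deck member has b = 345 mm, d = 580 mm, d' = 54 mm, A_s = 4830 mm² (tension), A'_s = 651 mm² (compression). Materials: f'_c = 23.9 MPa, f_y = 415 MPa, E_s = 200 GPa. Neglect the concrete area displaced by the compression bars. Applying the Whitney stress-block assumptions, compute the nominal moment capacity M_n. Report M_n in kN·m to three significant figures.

Assume both tension and compression steel yield.
Net tension couple steel: A_s − A'_s = 4179 mm².
a = (A_s − A'_s) f_y / (0.85 f'_c b) = 1734285/(0.85 × 23.9 × 345) = 247.45 mm.
c = a/β₁ = 247.45/0.85 = 291.12 mm; ε'_s = 0.003(c − d')/c = 0.0024 ≥ f_y/E_s = 0.0021, so compression steel does yield.
M_n = (A_s − A'_s) f_y (d − a/2) + A'_s f_y (d − d') = [1734285 × (580 − 123.725) + 270165 × (580 − 54)] × 10⁻⁶ = 791.31 + 142.11 = 933.42 kN·m.

M_n ≈ 933 kN·m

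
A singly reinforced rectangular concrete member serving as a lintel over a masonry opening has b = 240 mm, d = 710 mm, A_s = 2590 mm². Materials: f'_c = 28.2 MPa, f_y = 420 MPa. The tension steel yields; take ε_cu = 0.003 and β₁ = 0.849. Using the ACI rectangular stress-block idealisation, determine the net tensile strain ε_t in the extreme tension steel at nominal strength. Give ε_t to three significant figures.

a = A_s f_y/(0.85 f'_c b) = 189.09 mm.
β₁ = 0.849, so c = a/β₁ = 189.09/0.849 = 222.72 mm.
From the linear strain diagram with ε_cu = 0.003: ε_t = 0.003 (d − c)/c = 0.003 × (710 − 222.72)/222.72 = 0.00656.
Since ε_t ≥ 0.005, the section is tension-controlled.

ε_t ≈ 0.00656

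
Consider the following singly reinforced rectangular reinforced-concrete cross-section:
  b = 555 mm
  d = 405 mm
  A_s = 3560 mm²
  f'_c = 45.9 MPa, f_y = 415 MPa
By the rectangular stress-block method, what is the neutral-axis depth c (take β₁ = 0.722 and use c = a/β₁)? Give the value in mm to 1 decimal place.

T = A_s f_y = 3560 × 415 = 1477400 N = 1477.4 kN.
Setting C = 0.85 f'_c a b equal to T: a = 1477400/(0.85 × 45.9 × 555) = 68.230 mm.
With β₁ = 0.722, c = a/β₁ = 68.230/0.722 = 94.5 mm.

c ≈ 94.5 mm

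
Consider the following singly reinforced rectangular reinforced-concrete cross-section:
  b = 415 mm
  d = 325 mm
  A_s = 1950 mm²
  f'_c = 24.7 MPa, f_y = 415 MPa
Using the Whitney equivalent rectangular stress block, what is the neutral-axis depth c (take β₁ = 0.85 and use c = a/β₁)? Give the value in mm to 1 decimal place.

c ≈ 109.3 mm

T = A_s f_y = 1950 × 415 = 809250 N = 809.25 kN.
Setting C = 0.85 f'_c a b equal to T: a = 809250/(0.85 × 24.7 × 415) = 92.879 mm.
With β₁ = 0.85, c = a/β₁ = 92.879/0.85 = 109.3 mm.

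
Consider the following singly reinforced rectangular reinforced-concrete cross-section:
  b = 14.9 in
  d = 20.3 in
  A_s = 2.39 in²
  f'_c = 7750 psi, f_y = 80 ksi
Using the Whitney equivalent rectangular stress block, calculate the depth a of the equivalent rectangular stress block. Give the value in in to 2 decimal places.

a ≈ 1.95 in

T = A_s f_y = 2.39 × 80 = 191.2 kips.
a = T/(0.85 f'_c b) = 191.2/(0.85 × 7.75 × 14.9) = 1.95 in.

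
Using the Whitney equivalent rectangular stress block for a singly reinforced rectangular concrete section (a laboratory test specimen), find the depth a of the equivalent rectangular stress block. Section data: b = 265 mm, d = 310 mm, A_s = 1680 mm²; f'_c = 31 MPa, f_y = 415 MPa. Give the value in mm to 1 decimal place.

T = A_s f_y = 1680 × 415 = 697200 N = 697.2 kN.
Setting C = 0.85 f'_c a b equal to T: a = 697200/(0.85 × 31 × 265) = 99.8 mm.

a ≈ 99.8 mm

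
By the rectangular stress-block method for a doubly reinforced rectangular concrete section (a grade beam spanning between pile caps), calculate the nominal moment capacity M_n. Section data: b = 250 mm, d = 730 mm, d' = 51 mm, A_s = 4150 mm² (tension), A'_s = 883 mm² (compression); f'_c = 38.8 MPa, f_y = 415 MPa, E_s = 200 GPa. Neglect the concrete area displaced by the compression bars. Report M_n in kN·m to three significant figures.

M_n ≈ 1130 kN·m

Assume both tension and compression steel yield.
Net tension couple steel: A_s − A'_s = 3267 mm².
a = (A_s − A'_s) f_y / (0.85 f'_c b) = 1355805/(0.85 × 38.8 × 250) = 164.44 mm.
c = a/β₁ = 164.44/0.773 = 212.73 mm; ε'_s = 0.003(c − d')/c = 0.0023 ≥ f_y/E_s = 0.0021, so compression steel does yield.
M_n = (A_s − A'_s) f_y (d − a/2) + A'_s f_y (d − d') = [1355805 × (730 − 82.22) + 366445 × (730 − 51)] × 10⁻⁶ = 878.26 + 248.82 = 1127.08 kN·m.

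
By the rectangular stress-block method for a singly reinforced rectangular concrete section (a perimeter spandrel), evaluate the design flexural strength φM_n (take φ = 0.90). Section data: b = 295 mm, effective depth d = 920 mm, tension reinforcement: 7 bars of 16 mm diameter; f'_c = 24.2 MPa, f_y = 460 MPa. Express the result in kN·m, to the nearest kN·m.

A_s = 7 × 201 = 1407 mm².
T = A_s f_y = 1407 × 460 = 647220 N = 647.22 kN.
From C = T: a = T/(0.85 f'_c b) = 647220/(0.85 × 24.2 × 295) = 106.66 mm.
M_n = T(d − a/2) = 647.22 kN × (920 − 53.33) mm = 560.93 kN·m.
φM_n = 0.90 × 560.93 = 504.84 kN·m.

φM_n ≈ 505 kN·m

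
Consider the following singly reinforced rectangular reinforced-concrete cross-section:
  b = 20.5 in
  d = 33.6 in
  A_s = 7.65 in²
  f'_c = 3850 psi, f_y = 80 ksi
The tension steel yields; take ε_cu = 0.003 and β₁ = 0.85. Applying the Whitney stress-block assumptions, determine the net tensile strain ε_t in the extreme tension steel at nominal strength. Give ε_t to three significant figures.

a = A_s f_y/(0.85 f'_c b) = 9.123 in.
β₁ = 0.85, so c = a/β₁ = 9.123/0.85 = 10.733 in.
From the linear strain diagram with ε_cu = 0.003: ε_t = 0.003 (d − c)/c = 0.003 × (33.6 − 10.733)/10.733 = 0.00639.
Since ε_t ≥ 0.005, the section is tension-controlled.

ε_t ≈ 0.00639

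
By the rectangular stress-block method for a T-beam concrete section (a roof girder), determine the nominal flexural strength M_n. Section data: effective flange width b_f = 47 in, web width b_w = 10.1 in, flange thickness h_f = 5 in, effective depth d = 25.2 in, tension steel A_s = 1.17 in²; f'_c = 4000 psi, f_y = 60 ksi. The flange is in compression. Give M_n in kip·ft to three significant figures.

Tension: T = A_s f_y = 1.17 × 60 = 70.2 kips.
Try a within the flange: a = T/(0.85 f'_c b_f) = 70.2/(0.85 × 4 × 47) = 0.439 in.
Since a = 0.439 ≤ h_f = 5 in, the stress block lies entirely in the flange; analyse as a rectangular beam of width b_f.
M_n = T(d − a/2) = 70.2 × (25.2 − 0.2195) = 1753.6 kip·in.
M_n = 1753.6/12 = 146.13 kip·ft.

M_n ≈ 146 kip·ft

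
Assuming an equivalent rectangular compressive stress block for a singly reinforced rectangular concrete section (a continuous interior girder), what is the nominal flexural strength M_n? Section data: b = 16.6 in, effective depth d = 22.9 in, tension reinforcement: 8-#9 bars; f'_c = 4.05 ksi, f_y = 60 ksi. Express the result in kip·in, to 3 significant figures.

M_n ≈ 8980 kip·in

A_s = 8 × 1 = 8 in².
T = A_s f_y = 8 × 60 = 480 kips.
a = T/(0.85 f'_c b) = 480/(0.85 × 4.05 × 16.6) = 8.400 in.
M_n = T(d − a/2) = 480 × (22.9 − 4.2) = 8976.0 kip·in.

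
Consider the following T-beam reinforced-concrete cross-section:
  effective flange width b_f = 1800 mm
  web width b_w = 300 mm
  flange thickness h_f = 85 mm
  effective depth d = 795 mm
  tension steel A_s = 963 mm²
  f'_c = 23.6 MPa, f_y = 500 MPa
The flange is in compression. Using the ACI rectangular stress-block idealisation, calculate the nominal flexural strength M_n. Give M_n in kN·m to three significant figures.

Tension: T = A_s f_y = 963 × 500 = 481500 N.
Try a within the flange: a = T/(0.85 f'_c b_f) = 481500/(0.85 × 23.6 × 1800) = 13.33 mm.
Since a = 13.33 ≤ h_f = 85 mm, the stress block lies entirely in the flange; analyse as a rectangular beam of width b_f.
M_n = T(d − a/2) = 481500 × (795 − 6.665) = 379.58 × 10⁶ N·mm.
M_n = 379.58 kN·m.

M_n ≈ 380 kN·m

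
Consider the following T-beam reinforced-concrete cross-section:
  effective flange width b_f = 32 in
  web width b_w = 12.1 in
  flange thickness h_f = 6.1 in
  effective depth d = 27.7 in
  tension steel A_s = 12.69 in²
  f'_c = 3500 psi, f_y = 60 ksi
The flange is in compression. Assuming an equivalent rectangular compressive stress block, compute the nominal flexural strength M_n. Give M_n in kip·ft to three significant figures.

Tension: T = A_s f_y = 12.69 × 60 = 761.4 kips.
Try a within the flange: a = T/(0.85 f'_c b_f) = 761.4/(0.85 × 3.5 × 32) = 7.998 in.
a = 7.998 > h_f = 6.1 in: the block extends into the web. Split into flange-overhang and web parts.
C_f = 0.85 f'_c (b_f − b_w) h_f = 0.85 × 3.5 × (32 − 12.1) × 6.1 = 361.1 kips.
Remaining web compression depth: a_w = (T − C_f)/(0.85 f'_c b_w) = (761.4 − 361.1)/(0.85 × 3.5 × 12.1) = 11.120 in.
M_n = C_f(d − h_f/2) + (T − C_f)(d − a_w/2) = 361.1 × (27.7 − 3.05) + 400.3 × (27.7 − 5.56) = 8901.1 + 8862.6 = 17763.7 kip·in.
M_n = 17763.7/12 = 1480.31 kip·ft.

M_n ≈ 1480 kip·ft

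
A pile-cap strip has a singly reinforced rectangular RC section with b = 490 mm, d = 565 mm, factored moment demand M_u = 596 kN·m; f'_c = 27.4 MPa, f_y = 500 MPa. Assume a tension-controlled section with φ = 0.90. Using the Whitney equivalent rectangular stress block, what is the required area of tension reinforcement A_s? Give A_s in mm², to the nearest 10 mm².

M_n = M_u/φ = 596/0.90 = 662.222 kN·m.
With M_n = 0.85 f'_c a b (d − a/2), solve the quadratic for a:
a = d − √(d² − 2M_n/(0.85 f'_c b)) = 565 − √(565² − 2 × 662.222×10⁶/(0.85 × 27.4 × 490)) = 114.26 mm.
A_s = 0.85 f'_c a b / f_y = 0.85 × 27.4 × 114.26 × 490 / 500 = 2607.9 mm².

A_s ≈ 2610 mm²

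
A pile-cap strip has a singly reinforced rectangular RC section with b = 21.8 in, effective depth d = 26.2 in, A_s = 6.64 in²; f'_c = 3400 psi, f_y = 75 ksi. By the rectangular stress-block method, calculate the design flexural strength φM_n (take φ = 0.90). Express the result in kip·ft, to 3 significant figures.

T = A_s f_y = 6.64 × 75 = 498 kips.
a = T/(0.85 f'_c b) = 498/(0.85 × 3.4 × 21.8) = 7.905 in.
M_n = T(d − a/2) = 498 × (26.2 − 3.9525) = 11079.3 kip·in = 11079.3/12 = 923.28 kip·ft.
φM_n = 0.90 × 923.28 = 830.95 kip·ft.

φM_n ≈ 831 kip·ft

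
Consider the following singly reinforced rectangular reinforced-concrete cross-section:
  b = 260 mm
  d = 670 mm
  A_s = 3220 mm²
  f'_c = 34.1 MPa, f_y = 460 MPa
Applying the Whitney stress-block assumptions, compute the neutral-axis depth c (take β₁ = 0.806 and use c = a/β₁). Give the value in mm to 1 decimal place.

T = A_s f_y = 3220 × 460 = 1481200 N = 1481.2 kN.
Setting C = 0.85 f'_c a b equal to T: a = 1481200/(0.85 × 34.1 × 260) = 196.547 mm.
With β₁ = 0.806, c = a/β₁ = 196.547/0.806 = 243.9 mm.

c ≈ 243.9 mm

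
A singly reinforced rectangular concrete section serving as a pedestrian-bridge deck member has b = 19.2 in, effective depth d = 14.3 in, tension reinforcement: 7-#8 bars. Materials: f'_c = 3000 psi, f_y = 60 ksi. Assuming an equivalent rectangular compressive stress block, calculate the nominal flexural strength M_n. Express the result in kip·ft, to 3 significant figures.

M_n ≈ 302 kip·ft

A_s = 7 × 0.79 = 5.53 in².
T = A_s f_y = 5.53 × 60 = 331.8 kips.
a = T/(0.85 f'_c b) = 331.8/(0.85 × 3 × 19.2) = 6.777 in.
M_n = T(d − a/2) = 331.8 × (14.3 − 3.3885) = 3620.4 kip·in = 3620.4/12 = 301.70 kip·ft.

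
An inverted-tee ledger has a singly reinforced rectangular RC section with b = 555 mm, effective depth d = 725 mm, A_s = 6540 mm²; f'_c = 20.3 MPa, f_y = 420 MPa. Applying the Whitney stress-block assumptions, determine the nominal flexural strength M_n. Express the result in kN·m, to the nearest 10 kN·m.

M_n ≈ 1600 kN·m

T = A_s f_y = 6540 × 420 = 2746800 N = 2746.8 kN.
From C = T: a = T/(0.85 f'_c b) = 2746800/(0.85 × 20.3 × 555) = 286.83 mm.
M_n = T(d − a/2) = 2746.8 kN × (725 − 143.415) mm = 1597.50 kN·m.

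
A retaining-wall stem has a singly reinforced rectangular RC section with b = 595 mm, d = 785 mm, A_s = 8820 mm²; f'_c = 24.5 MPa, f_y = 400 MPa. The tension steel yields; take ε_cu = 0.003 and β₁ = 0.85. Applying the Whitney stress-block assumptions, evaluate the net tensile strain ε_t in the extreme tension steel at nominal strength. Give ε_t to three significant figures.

ε_t ≈ 0.00403

a = A_s f_y/(0.85 f'_c b) = 284.73 mm.
β₁ = 0.85, so c = a/β₁ = 284.73/0.85 = 334.98 mm.
From the linear strain diagram with ε_cu = 0.003: ε_t = 0.003 (d − c)/c = 0.003 × (785 − 334.98)/334.98 = 0.00403.
ε_t is between 0.004 and 0.005 — transition zone.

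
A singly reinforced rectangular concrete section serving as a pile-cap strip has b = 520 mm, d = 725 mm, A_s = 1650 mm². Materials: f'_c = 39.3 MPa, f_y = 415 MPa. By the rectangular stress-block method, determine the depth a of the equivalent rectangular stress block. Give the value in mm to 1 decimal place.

T = A_s f_y = 1650 × 415 = 684750 N = 684.75 kN.
Setting C = 0.85 f'_c a b equal to T: a = 684750/(0.85 × 39.3 × 520) = 39.4 mm.

a ≈ 39.4 mm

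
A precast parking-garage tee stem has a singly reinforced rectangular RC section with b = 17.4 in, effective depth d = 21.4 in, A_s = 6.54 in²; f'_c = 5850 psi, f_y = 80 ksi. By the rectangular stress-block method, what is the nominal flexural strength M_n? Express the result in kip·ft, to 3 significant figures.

T = A_s f_y = 6.54 × 80 = 523.2 kips.
a = T/(0.85 f'_c b) = 523.2/(0.85 × 5.85 × 17.4) = 6.047 in.
M_n = T(d − a/2) = 523.2 × (21.4 − 3.0235) = 9614.6 kip·in = 9614.6/12 = 801.22 kip·ft.

M_n ≈ 801 kip·ft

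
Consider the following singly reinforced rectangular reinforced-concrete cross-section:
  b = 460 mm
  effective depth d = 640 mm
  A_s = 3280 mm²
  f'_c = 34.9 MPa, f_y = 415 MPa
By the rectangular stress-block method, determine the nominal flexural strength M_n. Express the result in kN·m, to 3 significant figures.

T = A_s f_y = 3280 × 415 = 1361200 N = 1361.2 kN.
From C = T: a = T/(0.85 f'_c b) = 1361200/(0.85 × 34.9 × 460) = 99.75 mm.
M_n = T(d − a/2) = 1361.2 kN × (640 − 49.875) mm = 803.28 kN·m.

M_n ≈ 803 kN·m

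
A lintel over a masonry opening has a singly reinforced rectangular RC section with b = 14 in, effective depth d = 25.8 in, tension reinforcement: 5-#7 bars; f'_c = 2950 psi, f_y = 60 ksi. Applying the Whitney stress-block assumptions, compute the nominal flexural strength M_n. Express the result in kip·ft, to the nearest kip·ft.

A_s = 5 × 0.6 = 3 in².
T = A_s f_y = 3 × 60 = 180 kips.
a = T/(0.85 f'_c b) = 180/(0.85 × 2.95 × 14) = 5.127 in.
M_n = T(d − a/2) = 180 × (25.8 − 2.5635) = 4182.6 kip·in = 4182.6/12 = 348.55 kip·ft.

M_n ≈ 349 kip·ft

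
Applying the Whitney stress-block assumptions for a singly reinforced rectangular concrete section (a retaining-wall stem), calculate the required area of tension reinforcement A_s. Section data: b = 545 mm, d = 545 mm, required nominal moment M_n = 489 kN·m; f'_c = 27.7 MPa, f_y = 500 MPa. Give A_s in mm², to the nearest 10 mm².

With M_n = 0.85 f'_c a b (d − a/2), solve the quadratic for a:
a = d − √(d² − 2M_n/(0.85 f'_c b)) = 545 − √(545² − 2 × 489×10⁶/(0.85 × 27.7 × 545)) = 75.10 mm.
A_s = 0.85 f'_c a b / f_y = 0.85 × 27.7 × 75.10 × 545 / 500 = 1927.4 mm².

A_s ≈ 1930 mm²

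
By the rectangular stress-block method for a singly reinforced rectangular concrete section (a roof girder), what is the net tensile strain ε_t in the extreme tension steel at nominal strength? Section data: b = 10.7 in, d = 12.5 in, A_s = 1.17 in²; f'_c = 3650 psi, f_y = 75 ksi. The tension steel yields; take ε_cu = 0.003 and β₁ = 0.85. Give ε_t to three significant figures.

ε_t ≈ 0.00906

a = A_s f_y/(0.85 f'_c b) = 2.643 in.
β₁ = 0.85, so c = a/β₁ = 2.643/0.85 = 3.109 in.
From the linear strain diagram with ε_cu = 0.003: ε_t = 0.003 (d − c)/c = 0.003 × (12.5 − 3.109)/3.109 = 0.00906.
Since ε_t ≥ 0.005, the section is tension-controlled.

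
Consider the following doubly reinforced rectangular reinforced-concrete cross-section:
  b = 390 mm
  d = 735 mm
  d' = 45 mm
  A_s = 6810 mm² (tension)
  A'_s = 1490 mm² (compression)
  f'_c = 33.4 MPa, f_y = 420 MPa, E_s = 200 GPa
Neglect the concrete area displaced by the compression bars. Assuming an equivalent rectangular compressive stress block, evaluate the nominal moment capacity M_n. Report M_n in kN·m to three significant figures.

M_n ≈ 1850 kN·m

Assume both tension and compression steel yield.
Net tension couple steel: A_s − A'_s = 5320 mm².
a = (A_s − A'_s) f_y / (0.85 f'_c b) = 2234400/(0.85 × 33.4 × 390) = 201.80 mm.
c = a/β₁ = 201.80/0.811 = 248.83 mm; ε'_s = 0.003(c − d')/c = 0.0025 ≥ f_y/E_s = 0.0021, so compression steel does yield.
M_n = (A_s − A'_s) f_y (d − a/2) + A'_s f_y (d − d') = [2234400 × (735 − 100.9) + 625800 × (735 − 45)] × 10⁻⁶ = 1416.83 + 431.80 = 1848.63 kN·m.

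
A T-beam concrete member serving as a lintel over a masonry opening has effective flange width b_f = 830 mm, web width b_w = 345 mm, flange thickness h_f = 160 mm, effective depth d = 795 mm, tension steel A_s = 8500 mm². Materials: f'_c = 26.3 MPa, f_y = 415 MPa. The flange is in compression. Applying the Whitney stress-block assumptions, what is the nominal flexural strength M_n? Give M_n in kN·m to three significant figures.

M_n ≈ 2460 kN·m

Tension: T = A_s f_y = 8500 × 415 = 3527500 N.
Try a within the flange: a = T/(0.85 f'_c b_f) = 3527500/(0.85 × 26.3 × 830) = 190.11 mm.
a = 190.11 > h_f = 160 mm: the block extends into the web. Split into flange-overhang and web parts.
C_f = 0.85 f'_c (b_f − b_w) h_f = 0.85 × 26.3 × (830 − 345) × 160 = 1734748 N.
Remaining web compression depth: a_w = (T − C_f)/(0.85 f'_c b_w) = (3527500 − 1734748)/(0.85 × 26.3 × 345) = 232.45 mm.
M_n = C_f(d − h_f/2) + (T − C_f)(d − a_w/2) = 1734748 × (795 − 80) + 1792752 × (795 − 116.225) = 1240.34 + 1216.88 = 2457.22 × 10⁶ N·mm.
M_n = 2457.22 kN·m.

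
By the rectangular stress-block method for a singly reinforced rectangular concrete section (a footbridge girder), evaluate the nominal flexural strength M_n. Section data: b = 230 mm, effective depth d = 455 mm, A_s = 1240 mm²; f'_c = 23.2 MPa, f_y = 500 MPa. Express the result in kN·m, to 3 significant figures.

M_n ≈ 240 kN·m

T = A_s f_y = 1240 × 500 = 620000 N = 620 kN.
From C = T: a = T/(0.85 f'_c b) = 620000/(0.85 × 23.2 × 230) = 136.70 mm.
M_n = T(d − a/2) = 620 kN × (455 − 68.35) mm = 239.72 kN·m.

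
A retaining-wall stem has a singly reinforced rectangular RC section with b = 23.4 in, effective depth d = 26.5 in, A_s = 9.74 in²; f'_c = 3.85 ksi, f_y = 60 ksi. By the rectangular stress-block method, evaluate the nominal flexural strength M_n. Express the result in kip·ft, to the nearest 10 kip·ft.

T = A_s f_y = 9.74 × 60 = 584.4 kips.
a = T/(0.85 f'_c b) = 584.4/(0.85 × 3.85 × 23.4) = 7.632 in.
M_n = T(d − a/2) = 584.4 × (26.5 − 3.816) = 13256.5 kip·in = 13256.5/12 = 1104.71 kip·ft.

M_n ≈ 1100 kip·ft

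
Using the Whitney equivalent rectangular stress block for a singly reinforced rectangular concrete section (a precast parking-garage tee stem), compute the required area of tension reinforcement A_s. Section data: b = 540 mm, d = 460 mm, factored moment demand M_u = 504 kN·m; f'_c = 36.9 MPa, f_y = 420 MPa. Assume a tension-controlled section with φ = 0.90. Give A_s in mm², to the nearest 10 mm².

A_s ≈ 3170 mm²

M_n = M_u/φ = 504/0.90 = 560 kN·m.
With M_n = 0.85 f'_c a b (d − a/2), solve the quadratic for a:
a = d − √(d² − 2M_n/(0.85 f'_c b)) = 460 − √(460² − 2 × 560×10⁶/(0.85 × 36.9 × 540)) = 78.59 mm.
A_s = 0.85 f'_c a b / f_y = 0.85 × 36.9 × 78.59 × 540 / 420 = 3169.3 mm².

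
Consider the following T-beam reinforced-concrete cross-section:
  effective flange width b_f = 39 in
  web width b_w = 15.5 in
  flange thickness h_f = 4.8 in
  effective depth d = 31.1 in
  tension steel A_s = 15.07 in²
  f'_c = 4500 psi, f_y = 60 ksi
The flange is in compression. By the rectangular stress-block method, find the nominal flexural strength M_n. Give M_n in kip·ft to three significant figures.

M_n ≈ 2100 kip·ft

Tension: T = A_s f_y = 15.07 × 60 = 904.2 kips.
Try a within the flange: a = T/(0.85 f'_c b_f) = 904.2/(0.85 × 4.5 × 39) = 6.061 in.
a = 6.061 > h_f = 4.8 in: the block extends into the web. Split into flange-overhang and web parts.
C_f = 0.85 f'_c (b_f − b_w) h_f = 0.85 × 4.5 × (39 − 15.5) × 4.8 = 431.5 kips.
Remaining web compression depth: a_w = (T − C_f)/(0.85 f'_c b_w) = (904.2 − 431.5)/(0.85 × 4.5 × 15.5) = 7.973 in.
M_n = C_f(d − h_f/2) + (T − C_f)(d − a_w/2) = 431.5 × (31.1 − 2.4) + 472.7 × (31.1 − 3.9865) = 12384.1 + 12816.6 = 25200.7 kip·in.
M_n = 25200.7/12 = 2100.06 kip·ft.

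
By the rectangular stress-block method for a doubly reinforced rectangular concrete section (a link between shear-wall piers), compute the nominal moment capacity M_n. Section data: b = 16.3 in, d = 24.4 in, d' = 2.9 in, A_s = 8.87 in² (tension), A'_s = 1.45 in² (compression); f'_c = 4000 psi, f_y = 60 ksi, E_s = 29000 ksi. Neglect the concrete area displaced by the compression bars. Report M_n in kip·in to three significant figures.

Assume both steels yield.
a = (A_s − A'_s) f_y/(0.85 f'_c b) = (8.87 − 1.45) × 60/(0.85 × 4 × 16.3) = 8.033 in.
c = a/β₁ = 8.033/0.85 = 9.451 in; ε'_s = 0.003(c − d')/c = 0.0021 ≥ ε_y = 0.0021, so the compression steel yields.
M_n = (A_s − A'_s) f_y (d − a/2) + A'_s f_y (d − d') = 445.2 × (24.4 − 4.0165) + 87 × (24.4 − 2.9) = 9074.7 + 1870.5 = 10945.2 kip·in.

M_n ≈ 10900 kip·in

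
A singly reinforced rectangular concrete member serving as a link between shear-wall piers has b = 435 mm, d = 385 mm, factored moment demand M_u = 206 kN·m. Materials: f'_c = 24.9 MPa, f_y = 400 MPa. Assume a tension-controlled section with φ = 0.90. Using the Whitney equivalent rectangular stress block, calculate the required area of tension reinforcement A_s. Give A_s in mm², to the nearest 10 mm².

M_n = M_u/φ = 206/0.90 = 228.889 kN·m.
With M_n = 0.85 f'_c a b (d − a/2), solve the quadratic for a:
a = d − √(d² − 2M_n/(0.85 f'_c b)) = 385 − √(385² − 2 × 228.889×10⁶/(0.85 × 24.9 × 435)) = 71.15 mm.
A_s = 0.85 f'_c a b / f_y = 0.85 × 24.9 × 71.15 × 435 / 400 = 1637.7 mm².

A_s ≈ 1640 mm²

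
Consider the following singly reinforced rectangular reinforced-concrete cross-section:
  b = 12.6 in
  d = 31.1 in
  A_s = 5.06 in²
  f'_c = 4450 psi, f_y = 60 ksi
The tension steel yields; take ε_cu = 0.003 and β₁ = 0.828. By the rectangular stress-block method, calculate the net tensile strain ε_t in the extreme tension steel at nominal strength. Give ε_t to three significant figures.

a = A_s f_y/(0.85 f'_c b) = 6.370 in.
β₁ = 0.828, so c = a/β₁ = 6.370/0.828 = 7.693 in.
From the linear strain diagram with ε_cu = 0.003: ε_t = 0.003 (d − c)/c = 0.003 × (31.1 − 7.693)/7.693 = 0.00913.
Since ε_t ≥ 0.005, the section is tension-controlled.

ε_t ≈ 0.00913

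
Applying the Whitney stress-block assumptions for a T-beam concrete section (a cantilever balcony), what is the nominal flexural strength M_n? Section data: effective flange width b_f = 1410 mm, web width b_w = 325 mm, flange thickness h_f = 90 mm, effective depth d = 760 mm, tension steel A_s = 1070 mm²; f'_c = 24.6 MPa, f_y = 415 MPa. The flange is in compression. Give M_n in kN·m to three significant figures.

Tension: T = A_s f_y = 1070 × 415 = 444050 N.
Try a within the flange: a = T/(0.85 f'_c b_f) = 444050/(0.85 × 24.6 × 1410) = 15.06 mm.
Since a = 15.06 ≤ h_f = 90 mm, the stress block lies entirely in the flange; analyse as a rectangular beam of width b_f.
M_n = T(d − a/2) = 444050 × (760 − 7.53) = 334.13 × 10⁶ N·mm.
M_n = 334.13 kN·m.

M_n ≈ 334 kN·m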